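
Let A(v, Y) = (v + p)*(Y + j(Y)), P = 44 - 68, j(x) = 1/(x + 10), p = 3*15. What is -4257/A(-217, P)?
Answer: -693/674 ≈ -1.0282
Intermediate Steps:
p = 45
j(x) = 1/(10 + x)
P = -24
A(v, Y) = (45 + v)*(Y + 1/(10 + Y)) (A(v, Y) = (v + 45)*(Y + 1/(10 + Y)) = (45 + v)*(Y + 1/(10 + Y)))
-4257/A(-217, P) = -4257*(10 - 24)/(45 - 217 - 24*(10 - 24)*(45 - 217)) = -4257*(-14/(45 - 217 - 24*(-14)*(-172))) = -4257*(-14/(45 - 217 - 57792)) = -4257/((-1/14*(-57964))) = -4257/28982/7 = -4257*7/28982 = -693/674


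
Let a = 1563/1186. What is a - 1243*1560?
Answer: -2299747317/1186 ≈ -1.9391e+6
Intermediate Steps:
a = 1563/1186 (a = 1563*(1/1186) = 1563/1186 ≈ 1.3179)
a - 1243*1560 = 1563/1186 - 1243*1560 = 1563/1186 - 1939080 = -2299747317/1186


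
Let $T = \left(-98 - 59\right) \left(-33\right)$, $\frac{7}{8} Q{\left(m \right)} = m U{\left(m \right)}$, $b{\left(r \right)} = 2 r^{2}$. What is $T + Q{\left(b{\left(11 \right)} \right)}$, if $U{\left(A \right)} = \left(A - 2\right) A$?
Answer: $\frac{112479147}{7} \approx 1.6068 \cdot 10^{7}$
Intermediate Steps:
$U{\left(A \right)} = A \left(-2 + A\right)$ ($U{\left(A \right)} = \left(-2 + A\right) A = A \left(-2 + A\right)$)
$Q{\left(m \right)} = \frac{8 m^{2} \left(-2 + m\right)}{7}$ ($Q{\left(m \right)} = \frac{8 m m \left(-2 + m\right)}{7} = \frac{8 m^{2} \left(-2 + m\right)}{7}$)
$T = 5181$ ($T = \left(-157\right) \left(-33\right) = 5181$)
$T + Q{\left(b{\left(11 \right)} \right)} = 5181 + \frac{8 \left(2 \cdot 11^{2}\right)^{2} \left(-2 + 2 \cdot 11^{2}\right)}{7} = 5181 + \frac{8 \left(2 \cdot 121\right)^{2} \left(-2 + 2 \cdot 121\right)}{7} = 5181 + \frac{8 \cdot 242^{2} \left(-2 + 242\right)}{7} = 5181 + \frac{8}{7} \cdot 58564 \cdot 240 = 5181 + \frac{112442880}{7} = \frac{112479147}{7}$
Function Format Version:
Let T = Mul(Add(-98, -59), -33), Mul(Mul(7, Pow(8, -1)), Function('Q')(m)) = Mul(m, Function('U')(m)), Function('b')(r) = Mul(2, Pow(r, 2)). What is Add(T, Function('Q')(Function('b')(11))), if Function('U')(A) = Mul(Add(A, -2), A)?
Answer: Rational(112479147, 7) ≈ 1.6068e+7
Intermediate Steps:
Function('U')(A) = Mul(A, Add(-2, A)) (Function('U')(A) = Mul(Add(-2, A), A) = Mul(A, Add(-2, A)))
Function('Q')(m) = Mul(Rational(8, 7), Pow(m, 2), Add(-2, m)) (Function('Q')(m) = Mul(Rational(8, 7), Mul(m, Mul(m, Add(-2, m)))) = Mul(Rational(8, 7), Mul(Pow(m, 2), Add(-2, m))) = Mul(Rational(8, 7), Pow(m, 2), Add(-2, m)))
T = 5181 (T = Mul(-157, -33) = 5181)
Add(T, Function('Q')(Function('b')(11))) = Add(5181, Mul(Rational(8, 7), Pow(Mul(2, Pow(11, 2)), 2), Add(-2, Mul(2, Pow(11, 2))))) = Add(5181, Mul(Rational(8, 7), Pow(Mul(2, 121), 2), Add(-2, Mul(2, 121)))) = Add(5181, Mul(Rational(8, 7), Pow(242, 2), Add(-2, 242))) = Add(5181, Mul(Rational(8, 7), 58564, 240)) = Add(5181, Rational(112442880, 7)) = Rational(112479147, 7)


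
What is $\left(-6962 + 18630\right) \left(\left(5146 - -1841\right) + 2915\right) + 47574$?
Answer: $115584110$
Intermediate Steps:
$\left(-6962 + 18630\right) \left(\left(5146 - -1841\right) + 2915\right) + 47574 = 11668 \left(\left(5146 + 1841\right) + 2915\right) + 47574 = 11668 \left(6987 + 2915\right) + 47574 = 11668 \cdot 9902 + 47574 = 115536536 + 47574 = 115584110$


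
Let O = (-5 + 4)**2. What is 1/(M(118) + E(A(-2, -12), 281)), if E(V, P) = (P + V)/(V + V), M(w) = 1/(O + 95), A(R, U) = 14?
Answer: 672/7087 ≈ 0.094821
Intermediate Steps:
O = 1 (O = (-1)**2 = 1)
M(w) = 1/96 (M(w) = 1/(1 + 95) = 1/96)
E(V, P) = (P + V)/(2*V) (E(V, P) = (P + V)/((2*V)) = (P + V)*(1/(2*V)) = (P + V)/(2*V))
1/(M(118) + E(A(-2, -12), 281)) = 1/(1/96 + (1/2)*(281 + 14)/14) = 1/(1/96 + (1/2)*(1/14)*295) = 1/(1/96 + 295/28) = 1/(7087/672) = 672/7087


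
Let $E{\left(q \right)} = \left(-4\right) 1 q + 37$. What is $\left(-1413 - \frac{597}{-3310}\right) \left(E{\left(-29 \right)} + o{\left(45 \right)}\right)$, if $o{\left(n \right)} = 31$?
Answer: $- \frac{430231836}{1655} \approx -2.5996 \cdot 10^{5}$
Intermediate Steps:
$E{\left(q \right)} = 37 - 4 q$ ($E{\left(q \right)} = - 4 q + 37 = 37 - 4 q$)
$\left(-1413 - \frac{597}{-3310}\right) \left(E{\left(-29 \right)} + o{\left(45 \right)}\right) = \left(-1413 - \frac{597}{-3310}\right) \left(\left(37 - -116\right) + 31\right) = \left(-1413 - - \frac{597}{3310}\right) \left(\left(37 + 116\right) + 31\right) = \left(-1413 + \frac{597}{3310}\right) \left(153 + 31\right) = \left(- \frac{4676433}{3310}\right) 184 = - \frac{430231836}{1655}$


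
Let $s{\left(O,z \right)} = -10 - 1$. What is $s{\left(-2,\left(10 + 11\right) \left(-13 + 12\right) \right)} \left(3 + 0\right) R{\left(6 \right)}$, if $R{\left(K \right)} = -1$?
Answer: $33$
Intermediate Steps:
$s{\left(O,z \right)} = -11$
$s{\left(-2,\left(10 + 11\right) \left(-13 + 12\right) \right)} \left(3 + 0\right) R{\left(6 \right)} = - 11 \left(3 + 0\right) \left(-1\right) = - 11 \cdot 3 \left(-1\right) = \left(-11\right) \left(-3\right) = 33$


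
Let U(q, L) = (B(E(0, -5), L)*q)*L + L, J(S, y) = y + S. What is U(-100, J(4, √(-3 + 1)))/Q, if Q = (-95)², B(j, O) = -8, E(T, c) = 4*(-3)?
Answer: 3204/9025 + 801*I*√2/9025 ≈ 0.35501 + 0.12552*I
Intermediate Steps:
E(T, c) = -12
J(S, y) = S + y
Q = 9025
U(q, L) = L - 8*L*q (U(q, L) = (-8*q)*L + L = -8*L*q + L = L - 8*L*q)
U(-100, J(4, √(-3 + 1)))/Q = ((4 + √(-3 + 1))*(1 - 8*(-100)))/9025 = ((4 + √(-2))*(1 + 800))*(1/9025) = ((4 + I*√2)*801)*(1/9025) = (3204 + 801*I*√2)*(1/9025) = 3204/9025 + 801*I*√2/9025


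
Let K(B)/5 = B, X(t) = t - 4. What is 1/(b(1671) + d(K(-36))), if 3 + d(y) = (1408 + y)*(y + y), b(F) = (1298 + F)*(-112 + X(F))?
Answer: 1/4174712 ≈ 2.3954e-7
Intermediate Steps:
X(t) = -4 + t
K(B) = 5*B
b(F) = (-116 + F)*(1298 + F) (b(F) = (1298 + F)*(-112 + (-4 + F)) = (1298 + F)*(-116 + F) = (-116 + F)*(1298 + F))
d(y) = -3 + 2*y*(1408 + y) (d(y) = -3 + (1408 + y)*(y + y) = -3 + (1408 + y)*(2*y) = -3 + 2*y*(1408 + y))
1/(b(1671) + d(K(-36))) = 1/((-150568 + 1671² + 1182*1671) + (-3 + 2*(5*(-36))² + 2816*(5*(-36)))) = 1/((-150568 + 2792241 + 1975122) + (-3 + 2*(-180)² + 2816*(-180))) = 1/(4616795 + (-3 + 2*32400 - 506880)) = 1/(4616795 + (-3 + 64800 - 506880)) = 1/(4616795 - 442083) = 1/4174712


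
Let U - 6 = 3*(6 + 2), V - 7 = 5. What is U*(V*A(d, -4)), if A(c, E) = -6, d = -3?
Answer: -2160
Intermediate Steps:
V = 12 (V = 7 + 5 = 12)
U = 30 (U = 6 + 3*(6 + 2) = 6 + 3*8 = 6 + 24 = 30)
U*(V*A(d, -4)) = 30*(12*(-6)) = 30*(-72) = -2160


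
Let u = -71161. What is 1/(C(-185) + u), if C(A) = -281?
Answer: -1/71442 ≈ -1.3997e-5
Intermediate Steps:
1/(C(-185) + u) = 1/(-281 - 71161) = 1/(-71442) = -1/71442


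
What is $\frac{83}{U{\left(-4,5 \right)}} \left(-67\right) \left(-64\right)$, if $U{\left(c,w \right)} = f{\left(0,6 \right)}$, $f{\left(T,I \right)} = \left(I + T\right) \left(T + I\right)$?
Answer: $\frac{88976}{9} \approx 9886.2$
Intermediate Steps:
$f{\left(T,I \right)} = \left(I + T\right)^{2}$ ($f{\left(T,I \right)} = \left(I + T\right) \left(I + T\right) = \left(I + T\right)^{2}$)
$U{\left(c,w \right)} = 36$ ($U{\left(c,w \right)} = \left(6 + 0\right)^{2} = 6^{2} = 36$)
$\frac{83}{U{\left(-4,5 \right)}} \left(-67\right) \left(-64\right) = \frac{83}{36} \left(-67\right) \left(-64\right) = \left(- \frac{5561}{36}\right) \left(-64\right) = \frac{88976}{9}$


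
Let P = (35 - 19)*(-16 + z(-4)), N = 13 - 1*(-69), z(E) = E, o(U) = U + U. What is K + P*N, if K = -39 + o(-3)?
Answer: -26285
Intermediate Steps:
o(U) = 2*U
K = -45 (K = -39 + 2*(-3) = -39 - 6 = -45)
N = 82 (N = 13 + 69 = 82)
P = -320 (P = (35 - 19)*(-16 - 4) = 16*(-20) = -320)
K + P*N = -45 - 320*82 = -45 - 26240 = -26285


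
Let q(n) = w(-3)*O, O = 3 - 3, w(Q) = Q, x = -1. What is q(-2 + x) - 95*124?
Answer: -11780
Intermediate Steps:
O = 0
q(n) = 0 (q(n) = -3*0 = 0)
q(-2 + x) - 95*124 = 0 - 95*124 = 0 - 11780 = -11780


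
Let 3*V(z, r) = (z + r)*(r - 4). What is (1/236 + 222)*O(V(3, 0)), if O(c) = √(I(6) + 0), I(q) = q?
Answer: 52393*√6/236 ≈ 543.80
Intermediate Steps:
V(z, r) = (-4 + r)*(r + z)/3 (V(z, r) = ((z + r)*(r - 4))/3 = ((r + z)*(-4 + r))/3 = ((-4 + r)*(r + z))/3 = (-4 + r)*(r + z)/3)
O(c) = √6 (O(c) = √(6 + 0) = √6)
(1/236 + 222)*O(V(3, 0)) = (1/236 + 222)*√6 = 52393*√6/236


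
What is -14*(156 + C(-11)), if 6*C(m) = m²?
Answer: -7399/3 ≈ -2466.3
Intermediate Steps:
C(m) = m²/6
-14*(156 + C(-11)) = -14*(156 + (⅙)*(-11)²) = -14*(156 + (⅙)*121) = -14*(156 + 121/6) = -14*1057/6 = -7399/3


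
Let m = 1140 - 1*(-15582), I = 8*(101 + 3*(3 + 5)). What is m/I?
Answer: 8361/500 ≈ 16.722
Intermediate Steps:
I = 1000 (I = 8*(101 + 3*8) = 8*(101 + 24) = 8*125 = 1000)
m = 16722 (m = 1140 + 15582 = 16722)
m/I = 16722/1000 = 16722*(1/1000) = 8361/500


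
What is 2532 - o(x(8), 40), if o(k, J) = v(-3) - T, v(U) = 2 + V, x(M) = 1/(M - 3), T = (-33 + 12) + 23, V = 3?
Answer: 2529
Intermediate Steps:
T = 2 (T = -21 + 23 = 2)
x(M) = 1/(-3 + M)
v(U) = 5 (v(U) = 2 + 3 = 5)
o(k, J) = 3 (o(k, J) = 5 - 1*2 = 5 - 2 = 3)
2532 - o(x(8), 40) = 2532 - 1*3 = 2532 - 3 = 2529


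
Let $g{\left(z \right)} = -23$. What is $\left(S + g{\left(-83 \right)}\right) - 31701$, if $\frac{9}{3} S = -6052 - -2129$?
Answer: $- \frac{99095}{3} \approx -33032.0$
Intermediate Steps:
$S = - \frac{3923}{3}$ ($S = \frac{-6052 - -2129}{3} = \frac{-6052 + 2129}{3} = \frac{1}{3} \left(-3923\right) = - \frac{3923}{3} \approx -1307.7$)
$\left(S + g{\left(-83 \right)}\right) - 31701 = \left(- \frac{3923}{3} - 23\right) - 31701 = - \frac{3992}{3} - 31701 = - \frac{99095}{3}$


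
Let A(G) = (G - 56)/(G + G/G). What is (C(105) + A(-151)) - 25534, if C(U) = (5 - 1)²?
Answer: -1275831/50 ≈ -25517.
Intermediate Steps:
A(G) = (-56 + G)/(1 + G) (A(G) = (-56 + G)/(G + 1) = (-56 + G)/(1 + G))
C(U) = 16 (C(U) = 4² = 16)
(C(105) + A(-151)) - 25534 = (16 + (-56 - 151)/(1 - 151)) - 25534 = (16 - 207/(-150)) - 25534 = (16 - 1/150*(-207)) - 25534 = (16 + 69/50) - 25534 = 869/50 - 25534 = -1275831/50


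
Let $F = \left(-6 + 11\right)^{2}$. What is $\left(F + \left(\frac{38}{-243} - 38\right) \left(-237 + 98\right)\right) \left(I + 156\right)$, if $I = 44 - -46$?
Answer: $\frac{106180406}{81} \approx 1.3109 \cdot 10^{6}$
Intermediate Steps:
$F = 25$ ($F = 5^{2} = 25$)
$I = 90$ ($I = 44 + 46 = 90$)
$\left(F + \left(\frac{38}{-243} - 38\right) \left(-237 + 98\right)\right) \left(I + 156\right) = \left(25 + \left(\frac{38}{-243} - 38\right) \left(-237 + 98\right)\right) \left(90 + 156\right) = \left(25 + \left(38 \left(- \frac{1}{243}\right) - 38\right) \left(-139\right)\right) 246 = \left(25 + \left(- \frac{38}{243} - 38\right) \left(-139\right)\right) 246 = \left(25 - - \frac{1288808}{243}\right) 246 = \left(25 + \frac{1288808}{243}\right) 246 = \frac{1294883}{243} \cdot 246 = \frac{106180406}{81}$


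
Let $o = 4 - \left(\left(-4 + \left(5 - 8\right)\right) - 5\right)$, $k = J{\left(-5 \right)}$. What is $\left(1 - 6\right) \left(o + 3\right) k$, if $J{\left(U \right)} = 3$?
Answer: $-285$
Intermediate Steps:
$k = 3$
$o = 16$ ($o = 4 - \left(\left(-4 + \left(5 - 8\right)\right) - 5\right) = 4 - \left(\left(-4 - 3\right) - 5\right) = 4 - \left(-7 - 5\right) = 4 - -12 = 4 + 12 = 16$)
$\left(1 - 6\right) \left(o + 3\right) k = \left(1 - 6\right) \left(16 + 3\right) 3 = \left(1 - 6\right) 19 \cdot 3 = \left(-5\right) 19 \cdot 3 = \left(-95\right) 3 = -285$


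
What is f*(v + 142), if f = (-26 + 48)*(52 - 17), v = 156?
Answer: 229460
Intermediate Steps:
f = 770 (f = 22*35 = 770)
f*(v + 142) = 770*(156 + 142) = 770*298 = 229460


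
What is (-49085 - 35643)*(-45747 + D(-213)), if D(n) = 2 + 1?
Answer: 3875797632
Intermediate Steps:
D(n) = 3
(-49085 - 35643)*(-45747 + D(-213)) = (-49085 - 35643)*(-45747 + 3) = -84728*(-45744) = 3875797632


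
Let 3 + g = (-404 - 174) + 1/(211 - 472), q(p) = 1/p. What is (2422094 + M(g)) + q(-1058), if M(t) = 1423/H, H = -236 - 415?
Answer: 1668235113067/688758 ≈ 2.4221e+6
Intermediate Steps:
H = -651
g = -151642/261 (g = -3 + ((-404 - 174) + 1/(211 - 472)) = -3 + (-578 + 1/(-261)) = -3 + (-578 - 1/261) = -3 - 150859/261 = -151642/261 ≈ -581.00)
M(t) = -1423/651 (M(t) = 1423/(-651) = 1423*(-1/651) = -1423/651)
(2422094 + M(g)) + q(-1058) = (2422094 - 1423/651) + 1/(-1058) = 1576781771/651 - 1/1058 = 1668235113067/688758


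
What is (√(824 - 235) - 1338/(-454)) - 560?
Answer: -126451/227 + √589 ≈ -532.78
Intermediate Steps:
(√(824 - 235) - 1338/(-454)) - 560 = (√589 - 1338*(-1/454)) - 560 = (√589 + 669/227) - 560 = (669/227 + √589) - 560 = -126451/227 + √589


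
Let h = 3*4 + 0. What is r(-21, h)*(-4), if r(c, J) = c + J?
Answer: 36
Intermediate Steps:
h = 12 (h = 12 + 0 = 12)
r(c, J) = J + c
r(-21, h)*(-4) = (12 - 21)*(-4) = -9*(-4) = 36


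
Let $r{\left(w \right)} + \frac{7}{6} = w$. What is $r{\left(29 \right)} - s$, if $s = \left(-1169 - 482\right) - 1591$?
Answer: $\frac{19619}{6} \approx 3269.8$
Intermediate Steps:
$r{\left(w \right)} = - \frac{7}{6} + w$
$s = -3242$ ($s = -1651 - 1591 = -3242$)
$r{\left(29 \right)} - s = \left(- \frac{7}{6} + 29\right) - -3242 = \frac{167}{6} + 3242 = \frac{19619}{6}$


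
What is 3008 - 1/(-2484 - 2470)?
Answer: 14901633/4954 ≈ 3008.0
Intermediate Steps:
3008 - 1/(-2484 - 2470) = 3008 - 1/(-4954) = 3008 - 1*(-1/4954) = 3008 + 1/4954 = 14901633/4954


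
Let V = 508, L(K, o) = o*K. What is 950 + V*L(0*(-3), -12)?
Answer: 950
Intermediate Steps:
L(K, o) = K*o
950 + V*L(0*(-3), -12) = 950 + 508*((0*(-3))*(-12)) = 950 + 508*(0*(-12)) = 950 + 508*0 = 950 + 0 = 950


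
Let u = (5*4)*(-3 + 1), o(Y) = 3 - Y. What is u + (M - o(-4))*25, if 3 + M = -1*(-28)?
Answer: 410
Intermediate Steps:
M = 25 (M = -3 - 1*(-28) = -3 + 28 = 25)
u = -40 (u = 20*(-2) = -40)
u + (M - o(-4))*25 = -40 + (25 - (3 - 1*(-4)))*25 = -40 + (25 - (3 + 4))*25 = -40 + (25 - 1*7)*25 = -40 + (25 - 7)*25 = -40 + 18*25 = -40 + 450 = 410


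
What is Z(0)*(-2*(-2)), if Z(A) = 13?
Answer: 52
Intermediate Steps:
Z(0)*(-2*(-2)) = 13*(-2*(-2)) = 13*4 = 52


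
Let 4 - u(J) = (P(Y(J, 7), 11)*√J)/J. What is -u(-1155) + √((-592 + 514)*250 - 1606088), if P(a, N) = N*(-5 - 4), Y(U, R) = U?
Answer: -4 + 2*I*√406397 + 3*I*√1155/35 ≈ -4.0 + 1277.9*I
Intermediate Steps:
P(a, N) = -9*N (P(a, N) = N*(-9) = -9*N)
u(J) = 4 + 99/√J (u(J) = 4 - (-9*11)*√J/J = 4 - (-99*√J)/J = 4 - (-99)/√J = 4 + 99/√J)
-u(-1155) + √((-592 + 514)*250 - 1606088) = -(4 + 99/√(-1155)) + √((-592 + 514)*250 - 1606088) = -(4 + 99*(-I*√1155/1155)) + √(-78*250 - 1606088) = -(4 - 3*I*√1155/35) + √(-19500 - 1606088) = (-4 + 3*I*√1155/35) + √(-1625588) = (-4 + 3*I*√1155/35) + 2*I*√406397 = -4 + 2*I*√406397 + 3*I*√1155/35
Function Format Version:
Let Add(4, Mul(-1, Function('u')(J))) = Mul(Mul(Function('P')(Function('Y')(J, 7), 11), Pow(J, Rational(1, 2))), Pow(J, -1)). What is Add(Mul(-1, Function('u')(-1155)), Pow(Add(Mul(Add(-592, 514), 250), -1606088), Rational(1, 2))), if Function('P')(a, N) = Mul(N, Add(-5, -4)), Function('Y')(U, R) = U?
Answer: Add(-4, Mul(2, I, Pow(406397, Rational(1, 2))), Mul(Rational(3, 35), I, Pow(1155, Rational(1, 2)))) ≈ Add(-4.0000, Mul(1277.9, I))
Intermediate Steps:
Function('P')(a, N) = Mul(-9, N) (Function('P')(a, N) = Mul(N, -9) = Mul(-9, N))
Function('u')(J) = Add(4, Mul(99, Pow(J, Rational(-1, 2)))) (Function('u')(J) = Add(4, Mul(-1, Mul(Mul(Mul(-9, 11), Pow(J, Rational(1, 2))), Pow(J, -1)))) = Add(4, Mul(-1, Mul(Mul(-99, Pow(J, Rational(1, 2))), Pow(J, -1)))) = Add(4, Mul(-1, Mul(-99, Pow(J, Rational(-1, 2))))) = Add(4, Mul(99, Pow(J, Rational(-1, 2)))))
Add(Mul(-1, Function('u')(-1155)), Pow(Add(Mul(Add(-592, 514), 250), -1606088), Rational(1, 2))) = Add(Mul(-1, Add(4, Mul(99, Pow(-1155, Rational(-1, 2))))), Pow(Add(Mul(Add(-592, 514), 250), -1606088), Rational(1, 2))) = Add(Mul(-1, Add(4, Mul(99, Mul(Rational(-1, 1155), I, Pow(1155, Rational(1, 2)))))), Pow(Add(Mul(-78, 250), -1606088), Rational(1, 2))) = Add(Mul(-1, Add(4, Mul(Rational(-3, 35), I, Pow(1155, Rational(1, 2))))), Pow(Add(-19500, -1606088), Rational(1, 2))) = Add(Add(-4, Mul(Rational(3, 35), I, Pow(1155, Rational(1, 2)))), Pow(-1625588, Rational(1, 2))) = Add(Add(-4, Mul(Rational(3, 35), I, Pow(1155, Rational(1, 2)))), Mul(2, I, Pow(406397, Rational(1, 2)))) = Add(-4, Mul(2, I, Pow(406397, Rational(1, 2))), Mul(Rational(3, 35), I, Pow(1155, Rational(1, 2))))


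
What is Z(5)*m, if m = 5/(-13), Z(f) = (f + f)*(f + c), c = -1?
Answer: -200/13 ≈ -15.385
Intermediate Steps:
Z(f) = 2*f*(-1 + f) (Z(f) = (f + f)*(f - 1) = (2*f)*(-1 + f) = 2*f*(-1 + f))
m = -5/13 (m = 5*(-1/13) = -5/13 ≈ -0.38462)
Z(5)*m = (2*5*(-1 + 5))*(-5/13) = (2*5*4)*(-5/13) = 40*(-5/13) = -200/13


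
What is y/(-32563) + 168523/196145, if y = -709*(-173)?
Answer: -18570942816/6387069635 ≈ -2.9076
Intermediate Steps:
y = 122657
y/(-32563) + 168523/196145 = 122657/(-32563) + 168523/196145 = 122657*(-1/32563) + 168523*(1/196145) = -122657/32563 + 168523/196145 = -18570942816/6387069635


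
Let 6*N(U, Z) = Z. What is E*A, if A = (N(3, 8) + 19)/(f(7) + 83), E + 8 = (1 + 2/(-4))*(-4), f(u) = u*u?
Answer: -305/198 ≈ -1.5404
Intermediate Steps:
f(u) = u²
N(U, Z) = Z/6
E = -10 (E = -8 + (1 + 2/(-4))*(-4) = -8 + (1 + 2*(-¼))*(-4) = -8 + (1 - ½)*(-4) = -8 + (½)*(-4) = -8 - 2 = -10)
A = 61/396 (A = ((⅙)*8 + 19)/(7² + 83) = (4/3 + 19)/(49 + 83) = (61/3)/132 = (61/3)*(1/132) = 61/396 ≈ 0.15404)
E*A = -10*61/396 = -305/198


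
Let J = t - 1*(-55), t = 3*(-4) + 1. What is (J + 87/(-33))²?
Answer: 207025/121 ≈ 1711.0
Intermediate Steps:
t = -11 (t = -12 + 1 = -11)
J = 44 (J = -11 - 1*(-55) = -11 + 55 = 44)
(J + 87/(-33))² = (44 + 87/(-33))² = (44 + 87*(-1/33))² = (44 - 29/11)² = (455/11)² = 207025/121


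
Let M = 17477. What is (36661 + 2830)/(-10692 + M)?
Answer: 1717/295 ≈ 5.8203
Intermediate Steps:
(36661 + 2830)/(-10692 + M) = (36661 + 2830)/(-10692 + 17477) = 39491/6785 = 39491*(1/6785) = 1717/295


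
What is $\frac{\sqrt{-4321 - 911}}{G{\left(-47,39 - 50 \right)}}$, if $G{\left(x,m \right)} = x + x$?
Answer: $- \frac{2 i \sqrt{327}}{47} \approx - 0.7695 i$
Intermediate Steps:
$G{\left(x,m \right)} = 2 x$
$\frac{\sqrt{-4321 - 911}}{G{\left(-47,39 - 50 \right)}} = \frac{\sqrt{-4321 - 911}}{2 \left(-47\right)} = \frac{\sqrt{-5232}}{-94} = 4 i \sqrt{327} \left(- \frac{1}{94}\right) = - \frac{2 i \sqrt{327}}{47}$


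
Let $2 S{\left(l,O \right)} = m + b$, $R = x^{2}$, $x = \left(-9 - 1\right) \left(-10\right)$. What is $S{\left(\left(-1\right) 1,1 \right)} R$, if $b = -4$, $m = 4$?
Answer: $0$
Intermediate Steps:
$x = 100$ ($x = \left(-10\right) \left(-10\right) = 100$)
$R = 10000$ ($R = 100^{2} = 10000$)
$S{\left(l,O \right)} = 0$ ($S{\left(l,O \right)} = \frac{4 - 4}{2} = \frac{1}{2} \cdot 0 = 0$)
$S{\left(\left(-1\right) 1,1 \right)} R = 0 \cdot 10000 = 0$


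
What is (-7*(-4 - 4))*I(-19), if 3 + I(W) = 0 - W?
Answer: 896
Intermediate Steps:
I(W) = -3 - W (I(W) = -3 + (0 - W) = -3 - W)
(-7*(-4 - 4))*I(-19) = (-7*(-4 - 4))*(-3 - 1*(-19)) = (-7*(-8))*(-3 + 19) = 56*16 = 896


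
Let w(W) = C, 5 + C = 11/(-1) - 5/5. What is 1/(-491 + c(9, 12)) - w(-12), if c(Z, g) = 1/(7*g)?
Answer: 701047/41243 ≈ 16.998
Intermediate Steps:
C = -17 (C = -5 + (11/(-1) - 5/5) = -5 + (11*(-1) - 5*⅕) = -5 + (-11 - 1) = -5 - 12 = -17)
w(W) = -17
c(Z, g) = 1/(7*g)
1/(-491 + c(9, 12)) - w(-12) = 1/(-491 + (⅐)/12) - 1*(-17) = 1/(-491 + (⅐)*(1/12)) + 17 = 1/(-491 + 1/84) + 17 = 1/(-41243/84) + 17 = -84/41243 + 17 = 701047/41243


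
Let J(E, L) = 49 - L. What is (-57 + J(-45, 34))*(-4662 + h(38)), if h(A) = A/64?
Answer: 3132465/16 ≈ 1.9578e+5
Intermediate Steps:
h(A) = A/64 (h(A) = A*(1/64) = A/64)
(-57 + J(-45, 34))*(-4662 + h(38)) = (-57 + (49 - 1*34))*(-4662 + (1/64)*38) = (-57 + (49 - 34))*(-4662 + 19/32) = (-57 + 15)*(-149165/32) = -42*(-149165/32) = 3132465/16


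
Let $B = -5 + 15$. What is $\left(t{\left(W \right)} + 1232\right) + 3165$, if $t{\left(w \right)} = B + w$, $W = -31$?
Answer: $4376$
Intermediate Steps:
$B = 10$
$t{\left(w \right)} = 10 + w$
$\left(t{\left(W \right)} + 1232\right) + 3165 = \left(\left(10 - 31\right) + 1232\right) + 3165 = \left(-21 + 1232\right) + 3165 = 1211 + 3165 = 4376$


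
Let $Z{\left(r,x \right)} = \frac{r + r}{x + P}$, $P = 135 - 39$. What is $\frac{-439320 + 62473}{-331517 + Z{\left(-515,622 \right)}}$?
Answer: $\frac{135288073}{119015118} \approx 1.1367$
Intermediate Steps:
$P = 96$ ($P = 135 - 39 = 96$)
$Z{\left(r,x \right)} = \frac{2 r}{96 + x}$ ($Z{\left(r,x \right)} = \frac{r + r}{x + 96} = \frac{2 r}{96 + x}$)
$\frac{-439320 + 62473}{-331517 + Z{\left(-515,622 \right)}} = \frac{-439320 + 62473}{-331517 + 2 \left(-515\right) \frac{1}{96 + 622}} = - \frac{376847}{-331517 + 2 \left(-515\right) \frac{1}{718}} = - \frac{376847}{-331517 - \frac{515}{359}} = - \frac{376847}{- \frac{119015118}{359}} = \left(-376847\right) \left(- \frac{359}{119015118}\right) = \frac{135288073}{119015118}$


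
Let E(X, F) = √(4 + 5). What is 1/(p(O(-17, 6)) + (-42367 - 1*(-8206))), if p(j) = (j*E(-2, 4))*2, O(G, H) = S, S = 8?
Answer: -1/34113 ≈ -2.9314e-5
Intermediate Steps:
E(X, F) = 3 (E(X, F) = √9 = 3)
O(G, H) = 8
p(j) = 6*j (p(j) = (j*3)*2 = (3*j)*2 = 6*j)
1/(p(O(-17, 6)) + (-42367 - 1*(-8206))) = 1/(6*8 + (-42367 - 1*(-8206))) = 1/(48 + (-42367 + 8206)) = 1/(48 - 34161) = 1/(-34113) = -1/34113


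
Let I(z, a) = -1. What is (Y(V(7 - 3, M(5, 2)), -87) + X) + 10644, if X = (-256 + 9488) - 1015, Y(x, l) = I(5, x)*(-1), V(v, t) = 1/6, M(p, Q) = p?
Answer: 18862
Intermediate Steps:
V(v, t) = ⅙
Y(x, l) = 1 (Y(x, l) = -1*(-1) = 1)
X = 8217 (X = 9232 - 1015 = 8217)
(Y(V(7 - 3, M(5, 2)), -87) + X) + 10644 = (1 + 8217) + 10644 = 8218 + 10644 = 18862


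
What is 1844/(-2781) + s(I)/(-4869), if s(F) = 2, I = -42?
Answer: -998222/1504521 ≈ -0.66348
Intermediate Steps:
1844/(-2781) + s(I)/(-4869) = 1844/(-2781) + 2/(-4869) = 1844*(-1/2781) + 2*(-1/4869) = -1844/2781 - 2/4869 = -998222/1504521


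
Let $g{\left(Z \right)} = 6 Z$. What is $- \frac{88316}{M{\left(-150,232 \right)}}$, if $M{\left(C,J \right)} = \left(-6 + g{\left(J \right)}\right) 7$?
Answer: $- \frac{44158}{4851} \approx -9.1029$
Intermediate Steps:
$M{\left(C,J \right)} = -42 + 42 J$ ($M{\left(C,J \right)} = \left(-6 + 6 J\right) 7 = -42 + 42 J$)
$- \frac{88316}{M{\left(-150,232 \right)}} = - \frac{88316}{-42 + 42 \cdot 232} = - \frac{88316}{-42 + 9744} = - \frac{88316}{9702} = \left(-88316\right) \frac{1}{9702} = - \frac{44158}{4851}$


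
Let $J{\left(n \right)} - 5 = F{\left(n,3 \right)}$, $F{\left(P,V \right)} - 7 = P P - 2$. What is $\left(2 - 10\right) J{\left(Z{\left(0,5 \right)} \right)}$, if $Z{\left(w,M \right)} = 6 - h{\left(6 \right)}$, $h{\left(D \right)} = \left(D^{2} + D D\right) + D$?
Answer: $-41552$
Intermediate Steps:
$h{\left(D \right)} = D + 2 D^{2}$ ($h{\left(D \right)} = \left(D^{2} + D^{2}\right) + D = 2 D^{2} + D = D + 2 D^{2}$)
$F{\left(P,V \right)} = 5 + P^{2}$ ($F{\left(P,V \right)} = 7 + \left(P P - 2\right) = 7 + \left(P^{2} - 2\right) = 7 + \left(-2 + P^{2}\right) = 5 + P^{2}$)
$Z{\left(w,M \right)} = -72$ ($Z{\left(w,M \right)} = 6 - 6 \left(1 + 2 \cdot 6\right) = 6 - 6 \left(1 + 12\right) = 6 - 6 \cdot 13 = 6 - 78 = -72$)
$J{\left(n \right)} = 10 + n^{2}$ ($J{\left(n \right)} = 5 + \left(5 + n^{2}\right) = 10 + n^{2}$)
$\left(2 - 10\right) J{\left(Z{\left(0,5 \right)} \right)} = \left(2 - 10\right) \left(10 + \left(-72\right)^{2}\right) = - 8 \left(10 + 5184\right) = \left(-8\right) 5194 = -41552$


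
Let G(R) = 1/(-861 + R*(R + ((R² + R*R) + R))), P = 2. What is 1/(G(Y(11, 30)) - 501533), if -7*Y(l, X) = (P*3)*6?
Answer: -370491/185813463046 ≈ -1.9939e-6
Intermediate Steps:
Y(l, X) = -36/7 (Y(l, X) = -2*3*6/7 = -6*6/7 = -⅐*36 = -36/7)
G(R) = 1/(-861 + R*(2*R + 2*R²)) (G(R) = 1/(-861 + R*(R + ((R² + R²) + R))) = 1/(-861 + R*(R + (2*R² + R))) = 1/(-861 + R*(R + (R + 2*R²))) = 1/(-861 + R*(2*R + 2*R²)))
1/(G(Y(11, 30)) - 501533) = 1/(1/(-861 + 2*(-36/7)² + 2*(-36/7)³) - 501533) = 1/(1/(-861 + 2*(1296/49) + 2*(-46656/343)) - 501533) = 1/(1/(-861 + 2592/49 - 93312/343) - 501533) = 1/(1/(-370491/343) - 501533) = 1/(-343/370491 - 501533) = 1/(-185813463046/370491) = -370491/185813463046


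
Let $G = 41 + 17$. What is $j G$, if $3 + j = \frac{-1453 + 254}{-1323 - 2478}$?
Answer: $- \frac{591832}{3801} \approx -155.7$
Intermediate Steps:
$G = 58$
$j = - \frac{10204}{3801}$ ($j = -3 + \frac{-1453 + 254}{-1323 - 2478} = -3 - \frac{1199}{-3801} = -3 - - \frac{1199}{3801} = -3 + \frac{1199}{3801} = - \frac{10204}{3801} \approx -2.6846$)
$j G = \left(- \frac{10204}{3801}\right) 58 = - \frac{591832}{3801}$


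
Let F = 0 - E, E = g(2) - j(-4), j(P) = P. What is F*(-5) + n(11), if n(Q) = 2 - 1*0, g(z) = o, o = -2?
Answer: 12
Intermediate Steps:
g(z) = -2
E = 2 (E = -2 - 1*(-4) = -2 + 4 = 2)
n(Q) = 2 (n(Q) = 2 + 0 = 2)
F = -2 (F = 0 - 1*2 = 0 - 2 = -2)
F*(-5) + n(11) = -2*(-5) + 2 = 10 + 2 = 12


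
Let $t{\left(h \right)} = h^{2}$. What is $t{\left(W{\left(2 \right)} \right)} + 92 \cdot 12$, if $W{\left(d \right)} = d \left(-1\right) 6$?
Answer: $1248$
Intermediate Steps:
$W{\left(d \right)} = - 6 d$ ($W{\left(d \right)} = - d 6 = - 6 d$)
$t{\left(W{\left(2 \right)} \right)} + 92 \cdot 12 = \left(\left(-6\right) 2\right)^{2} + 92 \cdot 12 = \left(-12\right)^{2} + 1104 = 144 + 1104 = 1248$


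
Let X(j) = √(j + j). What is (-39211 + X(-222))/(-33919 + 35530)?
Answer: -39211/1611 + 2*I*√111/1611 ≈ -24.34 + 0.01308*I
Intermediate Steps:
X(j) = √2*√j (X(j) = √(2*j) = √2*√j)
(-39211 + X(-222))/(-33919 + 35530) = (-39211 + √2*√(-222))/(-33919 + 35530) = (-39211 + √2*(I*√222))/1611 = (-39211 + 2*I*√111)*(1/1611) = -39211/1611 + 2*I*√111/1611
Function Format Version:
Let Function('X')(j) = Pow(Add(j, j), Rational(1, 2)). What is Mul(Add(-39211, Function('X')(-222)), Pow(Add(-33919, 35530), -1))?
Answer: Add(Rational(-39211, 1611), Mul(Rational(2, 1611), I, Pow(111, Rational(1, 2)))) ≈ Add(-24.340, Mul(0.013080, I))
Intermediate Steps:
Function('X')(j) = Mul(Pow(2, Rational(1, 2)), Pow(j, Rational(1, 2))) (Function('X')(j) = Pow(Mul(2, j), Rational(1, 2)) = Mul(Pow(2, Rational(1, 2)), Pow(j, Rational(1, 2))))
Mul(Add(-39211, Function('X')(-222)), Pow(Add(-33919, 35530), -1)) = Mul(Add(-39211, Mul(Pow(2, Rational(1, 2)), Pow(-222, Rational(1, 2)))), Pow(Add(-33919, 35530), -1)) = Mul(Add(-39211, Mul(Pow(2, Rational(1, 2)), Mul(I, Pow(222, Rational(1, 2))))), Pow(1611, -1)) = Mul(Add(-39211, Mul(2, I, Pow(111, Rational(1, 2)))), Rational(1, 1611)) = Add(Rational(-39211, 1611), Mul(Rational(2, 1611), I, Pow(111, Rational(1, 2))))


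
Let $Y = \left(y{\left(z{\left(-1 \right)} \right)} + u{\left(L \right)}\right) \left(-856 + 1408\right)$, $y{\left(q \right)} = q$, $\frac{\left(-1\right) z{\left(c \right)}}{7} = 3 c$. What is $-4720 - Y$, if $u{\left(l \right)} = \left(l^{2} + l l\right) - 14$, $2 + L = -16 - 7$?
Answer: $-698584$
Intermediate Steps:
$z{\left(c \right)} = - 21 c$ ($z{\left(c \right)} = - 7 \cdot 3 c = - 21 c$)
$L = -25$ ($L = -2 - 23 = -25$)
$u{\left(l \right)} = -14 + 2 l^{2}$ ($u{\left(l \right)} = \left(l^{2} + l^{2}\right) - 14 = 2 l^{2} - 14 = -14 + 2 l^{2}$)
$Y = 693864$ ($Y = \left(\left(-21\right) \left(-1\right) - \left(14 - 2 \left(-25\right)^{2}\right)\right) \left(-856 + 1408\right) = \left(21 + \left(-14 + 2 \cdot 625\right)\right) 552 = \left(21 + \left(-14 + 1250\right)\right) 552 = \left(21 + 1236\right) 552 = 1257 \cdot 552 = 693864$)
$-4720 - Y = -4720 - 693864 = -698584$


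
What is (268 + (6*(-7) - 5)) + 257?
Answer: 478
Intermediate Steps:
(268 + (6*(-7) - 5)) + 257 = (268 + (-42 - 5)) + 257 = (268 - 47) + 257 = 221 + 257 = 478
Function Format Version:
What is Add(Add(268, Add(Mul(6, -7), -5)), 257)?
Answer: 478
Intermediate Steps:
Add(Add(268, Add(Mul(6, -7), -5)), 257) = Add(Add(268, Add(-42, -5)), 257) = Add(Add(268, -47), 257) = Add(221, 257) = 478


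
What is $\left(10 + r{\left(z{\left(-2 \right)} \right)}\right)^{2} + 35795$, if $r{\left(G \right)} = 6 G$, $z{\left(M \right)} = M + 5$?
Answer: $36579$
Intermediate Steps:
$z{\left(M \right)} = 5 + M$
$\left(10 + r{\left(z{\left(-2 \right)} \right)}\right)^{2} + 35795 = \left(10 + 6 \left(5 - 2\right)\right)^{2} + 35795 = \left(10 + 6 \cdot 3\right)^{2} + 35795 = \left(10 + 18\right)^{2} + 35795 = 28^{2} + 35795 = 784 + 35795 = 36579$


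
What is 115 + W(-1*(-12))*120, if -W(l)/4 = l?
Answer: -5645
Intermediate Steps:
W(l) = -4*l
115 + W(-1*(-12))*120 = 115 - (-4)*(-12)*120 = 115 - 4*12*120 = 115 - 48*120 = 115 - 5760 = -5645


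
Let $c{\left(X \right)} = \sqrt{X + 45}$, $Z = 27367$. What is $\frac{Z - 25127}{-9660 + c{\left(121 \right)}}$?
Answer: $- \frac{10819200}{46657717} - \frac{1120 \sqrt{166}}{46657717} \approx -0.23219$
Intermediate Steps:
$c{\left(X \right)} = \sqrt{45 + X}$
$\frac{Z - 25127}{-9660 + c{\left(121 \right)}} = \frac{27367 - 25127}{-9660 + \sqrt{45 + 121}} = \frac{2240}{-9660 + \sqrt{166}}$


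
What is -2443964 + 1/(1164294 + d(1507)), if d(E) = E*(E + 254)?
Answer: -9331350271643/3818121 ≈ -2.4440e+6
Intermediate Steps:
d(E) = E*(254 + E)
-2443964 + 1/(1164294 + d(1507)) = -2443964 + 1/(1164294 + 1507*(254 + 1507)) = -2443964 + 1/(1164294 + 1507*1761) = -2443964 + 1/(1164294 + 2653827) = -2443964 + 1/3818121 = -9331350271643/3818121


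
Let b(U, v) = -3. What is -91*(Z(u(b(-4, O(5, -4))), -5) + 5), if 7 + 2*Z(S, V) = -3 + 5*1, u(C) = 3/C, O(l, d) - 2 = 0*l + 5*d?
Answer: -455/2 ≈ -227.50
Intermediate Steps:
O(l, d) = 2 + 5*d (O(l, d) = 2 + (0*l + 5*d) = 2 + (0 + 5*d) = 2 + 5*d)
Z(S, V) = -5/2 (Z(S, V) = -7/2 + (-3 + 5*1)/2 = -7/2 + (-3 + 5)/2 = -7/2 + (½)*2 = -7/2 + 1 = -5/2)
-91*(Z(u(b(-4, O(5, -4))), -5) + 5) = -91*(-5/2 + 5) = -91*5/2 = -455/2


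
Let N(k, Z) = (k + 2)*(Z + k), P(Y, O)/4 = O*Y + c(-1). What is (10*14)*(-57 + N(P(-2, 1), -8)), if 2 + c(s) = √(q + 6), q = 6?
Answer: 65940 - 42560*√3 ≈ -7776.1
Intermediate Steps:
c(s) = -2 + 2*√3 (c(s) = -2 + √(6 + 6) = -2 + √12 = -2 + 2*√3)
P(Y, O) = -8 + 8*√3 + 4*O*Y (P(Y, O) = 4*(O*Y + (-2 + 2*√3)) = 4*(-2 + 2*√3 + O*Y) = -8 + 8*√3 + 4*O*Y)
N(k, Z) = (2 + k)*(Z + k)
(10*14)*(-57 + N(P(-2, 1), -8)) = (10*14)*(-57 + ((-8 + 8*√3 + 4*1*(-2))² + 2*(-8) + 2*(-8 + 8*√3 + 4*1*(-2)) - 8*(-8 + 8*√3 + 4*1*(-2)))) = 140*(-57 + ((-8 + 8*√3 - 8)² - 16 + 2*(-8 + 8*√3 - 8) - 8*(-8 + 8*√3 - 8))) = 140*(-57 + ((-16 + 8*√3)² - 16 + 2*(-16 + 8*√3) - 8*(-16 + 8*√3))) = 140*(-57 + ((-16 + 8*√3)² - 16 + (-32 + 16*√3) + (128 - 64*√3))) = 140*(-57 + (80 + (-16 + 8*√3)² - 48*√3)) = 140*(23 + (-16 + 8*√3)² - 48*√3) = 3220 - 6720*√3 + 140*(-16 + 8*√3)²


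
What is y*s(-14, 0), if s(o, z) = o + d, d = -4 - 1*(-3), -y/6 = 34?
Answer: 3060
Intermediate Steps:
y = -204 (y = -6*34 = -204)
d = -1 (d = -4 + 3 = -1)
s(o, z) = -1 + o (s(o, z) = o - 1 = -1 + o)
y*s(-14, 0) = -204*(-1 - 14) = -204*(-15) = 3060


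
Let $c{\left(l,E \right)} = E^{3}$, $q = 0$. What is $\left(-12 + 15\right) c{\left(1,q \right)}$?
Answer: $0$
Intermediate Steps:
$\left(-12 + 15\right) c{\left(1,q \right)} = \left(-12 + 15\right) 0^{3} = 3 \cdot 0 = 0$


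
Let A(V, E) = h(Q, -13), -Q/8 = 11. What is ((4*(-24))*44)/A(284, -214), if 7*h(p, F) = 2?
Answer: -14784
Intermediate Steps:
Q = -88 (Q = -8*11 = -88)
h(p, F) = 2/7 (h(p, F) = (1/7)*2 = 2/7)
A(V, E) = 2/7
((4*(-24))*44)/A(284, -214) = ((4*(-24))*44)/(2/7) = -96*44*(7/2) = -4224*7/2 = -14784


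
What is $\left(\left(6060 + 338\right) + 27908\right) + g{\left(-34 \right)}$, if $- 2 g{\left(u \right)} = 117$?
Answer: $\frac{68495}{2} \approx 34248.0$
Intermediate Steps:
$g{\left(u \right)} = - \frac{117}{2}$ ($g{\left(u \right)} = \left(- \frac{1}{2}\right) 117 = - \frac{117}{2}$)
$\left(\left(6060 + 338\right) + 27908\right) + g{\left(-34 \right)} = \left(\left(6060 + 338\right) + 27908\right) - \frac{117}{2} = \left(6398 + 27908\right) - \frac{117}{2} = 34306 - \frac{117}{2} = \frac{68495}{2}$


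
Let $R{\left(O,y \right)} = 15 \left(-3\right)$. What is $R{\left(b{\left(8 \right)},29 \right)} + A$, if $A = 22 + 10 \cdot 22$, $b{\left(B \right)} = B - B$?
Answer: $197$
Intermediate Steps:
$b{\left(B \right)} = 0$
$A = 242$ ($A = 22 + 220 = 242$)
$R{\left(O,y \right)} = -45$
$R{\left(b{\left(8 \right)},29 \right)} + A = -45 + 242 = 197$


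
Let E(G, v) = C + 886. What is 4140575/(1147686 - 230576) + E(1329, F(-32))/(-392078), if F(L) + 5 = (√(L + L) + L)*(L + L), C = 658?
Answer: 162201234701/35957865458 ≈ 4.5109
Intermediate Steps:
F(L) = -5 + 2*L*(L + √2*√L) (F(L) = -5 + (√(L + L) + L)*(L + L) = -5 + (√(2*L) + L)*(2*L) = -5 + (√2*√L + L)*(2*L) = -5 + (L + √2*√L)*(2*L) = -5 + 2*L*(L + √2*√L))
E(G, v) = 1544 (E(G, v) = 658 + 886 = 1544)
4140575/(1147686 - 230576) + E(1329, F(-32))/(-392078) = 4140575/(1147686 - 230576) + 1544/(-392078) = 4140575/917110 + 1544*(-1/392078) = 4140575*(1/917110) - 772/196039 = 828115/183422 - 772/196039 = 162201234701/35957865458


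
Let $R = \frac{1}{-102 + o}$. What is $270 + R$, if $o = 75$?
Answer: $\frac{7289}{27} \approx 269.96$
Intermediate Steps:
$R = - \frac{1}{27}$ ($R = \frac{1}{-102 + 75} = \frac{1}{-27} = - \frac{1}{27} \approx -0.037037$)
$270 + R = 270 - \frac{1}{27} = \frac{7289}{27}$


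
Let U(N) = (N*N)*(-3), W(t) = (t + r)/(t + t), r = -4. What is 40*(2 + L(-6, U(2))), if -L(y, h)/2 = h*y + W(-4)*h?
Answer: -4720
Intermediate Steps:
W(t) = (-4 + t)/(2*t) (W(t) = (t - 4)/(t + t) = (-4 + t)/((2*t)) = (-4 + t)*(1/(2*t)) = (-4 + t)/(2*t))
U(N) = -3*N² (U(N) = N²*(-3) = -3*N²)
L(y, h) = -2*h - 2*h*y (L(y, h) = -2*(h*y + ((½)*(-4 - 4)/(-4))*h) = -2*(h*y + ((½)*(-¼)*(-8))*h) = -2*(h*y + 1*h) = -2*(h*y + h) = -2*(h + h*y) = -2*h - 2*h*y)
40*(2 + L(-6, U(2))) = 40*(2 - 2*(-3*2²)*(1 - 6)) = 40*(2 - 2*(-3*4)*(-5)) = 40*(2 - 2*(-12)*(-5)) = 40*(2 - 120) = 40*(-118) = -4720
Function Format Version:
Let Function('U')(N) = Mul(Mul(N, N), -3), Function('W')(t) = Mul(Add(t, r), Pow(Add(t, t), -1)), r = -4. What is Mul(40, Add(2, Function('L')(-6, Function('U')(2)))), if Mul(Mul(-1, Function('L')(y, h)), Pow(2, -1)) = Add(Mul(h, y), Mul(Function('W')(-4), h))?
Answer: -4720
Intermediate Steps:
Function('W')(t) = Mul(Rational(1, 2), Pow(t, -1), Add(-4, t)) (Function('W')(t) = Mul(Add(t, -4), Pow(Add(t, t), -1)) = Mul(Add(-4, t), Pow(Mul(2, t), -1)) = Mul(Add(-4, t), Mul(Rational(1, 2), Pow(t, -1))) = Mul(Rational(1, 2), Pow(t, -1), Add(-4, t)))
Function('U')(N) = Mul(-3, Pow(N, 2)) (Function('U')(N) = Mul(Pow(N, 2), -3) = Mul(-3, Pow(N, 2)))
Function('L')(y, h) = Add(Mul(-2, h), Mul(-2, h, y)) (Function('L')(y, h) = Mul(-2, Add(Mul(h, y), Mul(Mul(Rational(1, 2), Pow(-4, -1), Add(-4, -4)), h))) = Mul(-2, Add(Mul(h, y), Mul(Mul(Rational(1, 2), Rational(-1, 4), -8), h))) = Mul(-2, Add(Mul(h, y), Mul(1, h))) = Mul(-2, Add(Mul(h, y), h)) = Mul(-2, Add(h, Mul(h, y))) = Add(Mul(-2, h), Mul(-2, h, y)))
Mul(40, Add(2, Function('L')(-6, Function('U')(2)))) = Mul(40, Add(2, Mul(-2, Mul(-3, Pow(2, 2)), Add(1, -6)))) = Mul(40, Add(2, Mul(-2, Mul(-3, 4), -5))) = Mul(40, Add(2, Mul(-2, -12, -5))) = Mul(40, Add(2, -120)) = Mul(40, -118) = -4720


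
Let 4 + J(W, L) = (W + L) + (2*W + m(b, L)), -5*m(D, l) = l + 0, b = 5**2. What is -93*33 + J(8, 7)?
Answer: -15217/5 ≈ -3043.4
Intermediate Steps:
b = 25
m(D, l) = -l/5 (m(D, l) = -(l + 0)/5 = -l/5)
J(W, L) = -4 + 3*W + 4*L/5 (J(W, L) = -4 + ((W + L) + (2*W - L/5)) = -4 + ((L + W) + (2*W - L/5)) = -4 + (3*W + 4*L/5) = -4 + 3*W + 4*L/5)
-93*33 + J(8, 7) = -93*33 + (-4 + 3*8 + (4/5)*7) = -3069 + (-4 + 24 + 28/5) = -3069 + 128/5 = -15217/5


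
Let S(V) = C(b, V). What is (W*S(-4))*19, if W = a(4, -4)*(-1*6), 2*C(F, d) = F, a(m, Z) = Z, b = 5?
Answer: 1140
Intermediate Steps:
C(F, d) = F/2
S(V) = 5/2 (S(V) = (½)*5 = 5/2)
W = 24 (W = -(-4)*6 = -4*(-6) = 24)
(W*S(-4))*19 = (24*(5/2))*19 = 60*19 = 1140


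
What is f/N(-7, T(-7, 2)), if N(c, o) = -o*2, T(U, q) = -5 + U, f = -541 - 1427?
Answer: -82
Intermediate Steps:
f = -1968
N(c, o) = -2*o
f/N(-7, T(-7, 2)) = -1968*(-1/(2*(-5 - 7))) = -1968/((-2*(-12))) = -1968/24 = -1968*1/24 = -82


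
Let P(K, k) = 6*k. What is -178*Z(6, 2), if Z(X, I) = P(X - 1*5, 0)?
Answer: 0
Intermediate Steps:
Z(X, I) = 0 (Z(X, I) = 6*0 = 0)
-178*Z(6, 2) = -178*0 = 0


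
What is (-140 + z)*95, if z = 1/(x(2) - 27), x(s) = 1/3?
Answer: -212857/16 ≈ -13304.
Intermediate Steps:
x(s) = ⅓
z = -3/80 (z = 1/(⅓ - 27) = 1/(-80/3) = -3/80 ≈ -0.037500)
(-140 + z)*95 = (-140 - 3/80)*95 = -11203/80*95 = -212857/16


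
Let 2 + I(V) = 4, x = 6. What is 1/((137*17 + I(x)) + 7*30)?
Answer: 1/2541 ≈ 0.00039355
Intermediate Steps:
I(V) = 2 (I(V) = -2 + 4 = 2)
1/((137*17 + I(x)) + 7*30) = 1/((137*17 + 2) + 7*30) = 1/((2329 + 2) + 210) = 1/(2331 + 210) = 1/2541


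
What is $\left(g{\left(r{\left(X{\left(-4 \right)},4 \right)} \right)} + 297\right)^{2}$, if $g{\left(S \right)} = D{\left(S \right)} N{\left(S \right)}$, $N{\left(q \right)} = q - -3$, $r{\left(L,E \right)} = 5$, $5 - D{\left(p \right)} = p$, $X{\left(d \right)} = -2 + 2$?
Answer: $88209$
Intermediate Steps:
$X{\left(d \right)} = 0$
$D{\left(p \right)} = 5 - p$
$N{\left(q \right)} = 3 + q$ ($N{\left(q \right)} = q + 3 = 3 + q$)
$g{\left(S \right)} = \left(3 + S\right) \left(5 - S\right)$ ($g{\left(S \right)} = \left(5 - S\right) \left(3 + S\right) = \left(3 + S\right) \left(5 - S\right)$)
$\left(g{\left(r{\left(X{\left(-4 \right)},4 \right)} \right)} + 297\right)^{2} = \left(- \left(-5 + 5\right) \left(3 + 5\right) + 297\right)^{2} = \left(\left(-1\right) 0 \cdot 8 + 297\right)^{2} = \left(0 + 297\right)^{2} = 297^{2} = 88209$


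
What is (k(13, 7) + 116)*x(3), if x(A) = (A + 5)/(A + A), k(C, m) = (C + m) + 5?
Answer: 188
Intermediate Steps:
k(C, m) = 5 + C + m
x(A) = (5 + A)/(2*A) (x(A) = (5 + A)/((2*A)) = (5 + A)*(1/(2*A)) = (5 + A)/(2*A))
(k(13, 7) + 116)*x(3) = ((5 + 13 + 7) + 116)*((½)*(5 + 3)/3) = (25 + 116)*((½)*(⅓)*8) = 141*(4/3) = 188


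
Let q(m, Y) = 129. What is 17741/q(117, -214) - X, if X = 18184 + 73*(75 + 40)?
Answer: -3410950/129 ≈ -26441.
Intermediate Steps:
X = 26579 (X = 18184 + 73*115 = 18184 + 8395 = 26579)
17741/q(117, -214) - X = 17741/129 - 1*26579 = 17741*(1/129) - 26579 = 17741/129 - 26579 = -3410950/129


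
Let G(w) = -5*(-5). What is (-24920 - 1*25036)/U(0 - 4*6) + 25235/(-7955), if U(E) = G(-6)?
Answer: -79606171/39775 ≈ -2001.4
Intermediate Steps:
G(w) = 25
U(E) = 25
(-24920 - 1*25036)/U(0 - 4*6) + 25235/(-7955) = (-24920 - 1*25036)/25 + 25235/(-7955) = (-24920 - 25036)*(1/25) + 25235*(-1/7955) = -49956*1/25 - 5047/1591 = -49956/25 - 5047/1591 = -79606171/39775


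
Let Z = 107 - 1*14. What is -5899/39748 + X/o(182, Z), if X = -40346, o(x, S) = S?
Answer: -1604221415/3696564 ≈ -433.98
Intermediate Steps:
Z = 93 (Z = 107 - 14 = 93)
-5899/39748 + X/o(182, Z) = -5899/39748 - 40346/93 = -1604221415/3696564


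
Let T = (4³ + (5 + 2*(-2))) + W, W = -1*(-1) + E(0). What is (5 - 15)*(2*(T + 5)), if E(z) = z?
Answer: -1420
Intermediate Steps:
W = 1 (W = -1*(-1) + 0 = 1 + 0 = 1)
T = 66 (T = (4³ + (5 + 2*(-2))) + 1 = (64 + (5 - 4)) + 1 = (64 + 1) + 1 = 65 + 1 = 66)
(5 - 15)*(2*(T + 5)) = (5 - 15)*(2*(66 + 5)) = -20*71 = -10*142 = -1420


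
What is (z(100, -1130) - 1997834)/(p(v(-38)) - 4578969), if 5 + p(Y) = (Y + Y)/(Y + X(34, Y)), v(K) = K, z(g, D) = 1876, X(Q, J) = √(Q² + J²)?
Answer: 330162442443908/757433806002547 - 94808005*√26/1514867612005094 ≈ 0.43590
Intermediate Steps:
X(Q, J) = √(J² + Q²)
p(Y) = -5 + 2*Y/(Y + √(1156 + Y²)) (p(Y) = -5 + (Y + Y)/(Y + √(Y² + 34²)) = -5 + (2*Y)/(Y + √(Y² + 1156)) = -5 + (2*Y)/(Y + √(1156 + Y²)) = -5 + 2*Y/(Y + √(1156 + Y²)))
(z(100, -1130) - 1997834)/(p(v(-38)) - 4578969) = (1876 - 1997834)/((-5*√(1156 + (-38)²) - 3*(-38))/(-38 + √(1156 + (-38)²)) - 4578969) = -1995958/((-5*√(1156 + 1444) + 114)/(-38 + √(1156 + 1444)) - 4578969) = -1995958/((-50*√26 + 114)/(-38 + √2600) - 4578969) = -1995958/((-50*√26 + 114)/(-38 + 10*√26) - 4578969) = -1995958/((114 - 50*√26)/(-38 + 10*√26) - 4578969) = -1995958/(-4578969 + (114 - 50*√26)/(-38 + 10*√26))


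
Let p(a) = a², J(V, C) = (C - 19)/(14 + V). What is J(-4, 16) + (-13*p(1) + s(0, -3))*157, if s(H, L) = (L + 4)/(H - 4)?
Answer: -41611/20 ≈ -2080.6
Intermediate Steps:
J(V, C) = (-19 + C)/(14 + V)
s(H, L) = (4 + L)/(-4 + H)
J(-4, 16) + (-13*p(1) + s(0, -3))*157 = (-19 + 16)/(14 - 4) + (-13*1² + (4 - 3)/(-4 + 0))*157 = -3/10 + (-13*1 + 1/(-4))*157 = (⅒)*(-3) + (-13 - ¼*1)*157 = -3/10 + (-13 - ¼)*157 = -3/10 - 53/4*157 = -3/10 - 8321/4 = -41611/20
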